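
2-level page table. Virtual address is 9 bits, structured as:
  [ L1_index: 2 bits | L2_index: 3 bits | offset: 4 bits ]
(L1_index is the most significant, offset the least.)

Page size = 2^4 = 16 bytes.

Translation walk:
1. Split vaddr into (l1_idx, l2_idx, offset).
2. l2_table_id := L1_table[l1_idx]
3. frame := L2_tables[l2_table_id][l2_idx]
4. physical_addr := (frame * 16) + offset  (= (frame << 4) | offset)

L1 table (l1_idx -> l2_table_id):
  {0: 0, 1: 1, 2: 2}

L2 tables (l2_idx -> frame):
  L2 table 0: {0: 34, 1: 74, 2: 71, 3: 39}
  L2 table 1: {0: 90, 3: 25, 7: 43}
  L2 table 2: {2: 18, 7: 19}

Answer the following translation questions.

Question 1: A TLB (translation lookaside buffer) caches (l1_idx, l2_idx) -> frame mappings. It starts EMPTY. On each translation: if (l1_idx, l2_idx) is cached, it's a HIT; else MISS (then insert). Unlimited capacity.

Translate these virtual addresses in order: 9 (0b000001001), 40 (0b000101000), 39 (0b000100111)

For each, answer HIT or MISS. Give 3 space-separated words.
Answer: MISS MISS HIT

Derivation:
vaddr=9: (0,0) not in TLB -> MISS, insert
vaddr=40: (0,2) not in TLB -> MISS, insert
vaddr=39: (0,2) in TLB -> HIT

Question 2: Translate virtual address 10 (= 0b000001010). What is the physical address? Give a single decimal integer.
Answer: 554

Derivation:
vaddr = 10 = 0b000001010
Split: l1_idx=0, l2_idx=0, offset=10
L1[0] = 0
L2[0][0] = 34
paddr = 34 * 16 + 10 = 554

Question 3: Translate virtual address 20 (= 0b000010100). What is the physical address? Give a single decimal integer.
Answer: 1188

Derivation:
vaddr = 20 = 0b000010100
Split: l1_idx=0, l2_idx=1, offset=4
L1[0] = 0
L2[0][1] = 74
paddr = 74 * 16 + 4 = 1188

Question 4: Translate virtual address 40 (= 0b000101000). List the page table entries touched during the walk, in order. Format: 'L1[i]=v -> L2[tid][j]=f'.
vaddr = 40 = 0b000101000
Split: l1_idx=0, l2_idx=2, offset=8

Answer: L1[0]=0 -> L2[0][2]=71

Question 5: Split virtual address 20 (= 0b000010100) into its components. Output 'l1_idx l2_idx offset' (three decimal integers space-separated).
vaddr = 20 = 0b000010100
  top 2 bits -> l1_idx = 0
  next 3 bits -> l2_idx = 1
  bottom 4 bits -> offset = 4

Answer: 0 1 4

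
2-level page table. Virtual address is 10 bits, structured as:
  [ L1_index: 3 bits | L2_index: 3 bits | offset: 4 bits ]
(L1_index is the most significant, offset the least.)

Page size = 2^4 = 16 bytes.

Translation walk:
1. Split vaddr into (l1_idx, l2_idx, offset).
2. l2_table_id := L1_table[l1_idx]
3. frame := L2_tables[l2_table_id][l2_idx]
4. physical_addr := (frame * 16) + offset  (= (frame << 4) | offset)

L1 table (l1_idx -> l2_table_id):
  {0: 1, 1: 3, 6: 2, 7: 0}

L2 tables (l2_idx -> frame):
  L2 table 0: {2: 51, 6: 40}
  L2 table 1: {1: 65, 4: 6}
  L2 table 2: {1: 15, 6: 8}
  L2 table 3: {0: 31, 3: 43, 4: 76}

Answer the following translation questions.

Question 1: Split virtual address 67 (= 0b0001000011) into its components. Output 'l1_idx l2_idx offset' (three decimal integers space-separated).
vaddr = 67 = 0b0001000011
  top 3 bits -> l1_idx = 0
  next 3 bits -> l2_idx = 4
  bottom 4 bits -> offset = 3

Answer: 0 4 3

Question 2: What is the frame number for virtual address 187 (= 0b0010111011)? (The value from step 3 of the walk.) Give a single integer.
vaddr = 187: l1_idx=1, l2_idx=3
L1[1] = 3; L2[3][3] = 43

Answer: 43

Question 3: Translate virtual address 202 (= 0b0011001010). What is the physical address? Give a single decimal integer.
vaddr = 202 = 0b0011001010
Split: l1_idx=1, l2_idx=4, offset=10
L1[1] = 3
L2[3][4] = 76
paddr = 76 * 16 + 10 = 1226

Answer: 1226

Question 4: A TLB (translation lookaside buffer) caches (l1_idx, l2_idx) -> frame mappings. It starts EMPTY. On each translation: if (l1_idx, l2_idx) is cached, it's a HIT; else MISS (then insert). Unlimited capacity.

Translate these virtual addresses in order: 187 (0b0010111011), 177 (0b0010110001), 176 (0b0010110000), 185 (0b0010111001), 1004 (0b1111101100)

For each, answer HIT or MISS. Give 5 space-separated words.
Answer: MISS HIT HIT HIT MISS

Derivation:
vaddr=187: (1,3) not in TLB -> MISS, insert
vaddr=177: (1,3) in TLB -> HIT
vaddr=176: (1,3) in TLB -> HIT
vaddr=185: (1,3) in TLB -> HIT
vaddr=1004: (7,6) not in TLB -> MISS, insert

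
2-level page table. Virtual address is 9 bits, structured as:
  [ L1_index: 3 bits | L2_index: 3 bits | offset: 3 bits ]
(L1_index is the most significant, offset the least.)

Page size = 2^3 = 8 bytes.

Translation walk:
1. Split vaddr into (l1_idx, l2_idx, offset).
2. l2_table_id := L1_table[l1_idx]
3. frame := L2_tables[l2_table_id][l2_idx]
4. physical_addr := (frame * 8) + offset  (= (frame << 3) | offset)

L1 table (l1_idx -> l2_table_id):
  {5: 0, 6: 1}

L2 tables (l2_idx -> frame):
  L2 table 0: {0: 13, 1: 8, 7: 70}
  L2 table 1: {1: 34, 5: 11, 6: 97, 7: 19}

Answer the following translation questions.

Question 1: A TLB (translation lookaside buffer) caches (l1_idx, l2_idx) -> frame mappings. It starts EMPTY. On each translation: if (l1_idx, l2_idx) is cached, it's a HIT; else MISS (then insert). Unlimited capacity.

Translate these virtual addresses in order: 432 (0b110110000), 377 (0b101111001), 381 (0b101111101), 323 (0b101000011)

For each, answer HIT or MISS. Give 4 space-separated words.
Answer: MISS MISS HIT MISS

Derivation:
vaddr=432: (6,6) not in TLB -> MISS, insert
vaddr=377: (5,7) not in TLB -> MISS, insert
vaddr=381: (5,7) in TLB -> HIT
vaddr=323: (5,0) not in TLB -> MISS, insert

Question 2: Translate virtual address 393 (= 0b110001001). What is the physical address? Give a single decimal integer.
vaddr = 393 = 0b110001001
Split: l1_idx=6, l2_idx=1, offset=1
L1[6] = 1
L2[1][1] = 34
paddr = 34 * 8 + 1 = 273

Answer: 273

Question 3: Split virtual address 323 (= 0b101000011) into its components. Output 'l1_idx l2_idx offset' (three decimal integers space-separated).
Answer: 5 0 3

Derivation:
vaddr = 323 = 0b101000011
  top 3 bits -> l1_idx = 5
  next 3 bits -> l2_idx = 0
  bottom 3 bits -> offset = 3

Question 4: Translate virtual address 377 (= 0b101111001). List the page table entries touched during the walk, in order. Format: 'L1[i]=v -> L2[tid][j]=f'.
Answer: L1[5]=0 -> L2[0][7]=70

Derivation:
vaddr = 377 = 0b101111001
Split: l1_idx=5, l2_idx=7, offset=1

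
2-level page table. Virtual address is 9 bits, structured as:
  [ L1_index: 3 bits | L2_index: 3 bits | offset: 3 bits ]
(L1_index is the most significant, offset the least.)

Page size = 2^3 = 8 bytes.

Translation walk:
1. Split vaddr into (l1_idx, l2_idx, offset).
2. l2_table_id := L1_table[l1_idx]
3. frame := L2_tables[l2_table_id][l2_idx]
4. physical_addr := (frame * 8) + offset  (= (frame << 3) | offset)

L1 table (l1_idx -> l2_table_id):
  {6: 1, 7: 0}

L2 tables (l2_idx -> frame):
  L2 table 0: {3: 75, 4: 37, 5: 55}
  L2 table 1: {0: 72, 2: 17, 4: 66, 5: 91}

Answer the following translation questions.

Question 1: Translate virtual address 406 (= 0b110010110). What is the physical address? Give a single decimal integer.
vaddr = 406 = 0b110010110
Split: l1_idx=6, l2_idx=2, offset=6
L1[6] = 1
L2[1][2] = 17
paddr = 17 * 8 + 6 = 142

Answer: 142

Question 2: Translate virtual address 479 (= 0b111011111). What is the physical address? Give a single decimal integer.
Answer: 607

Derivation:
vaddr = 479 = 0b111011111
Split: l1_idx=7, l2_idx=3, offset=7
L1[7] = 0
L2[0][3] = 75
paddr = 75 * 8 + 7 = 607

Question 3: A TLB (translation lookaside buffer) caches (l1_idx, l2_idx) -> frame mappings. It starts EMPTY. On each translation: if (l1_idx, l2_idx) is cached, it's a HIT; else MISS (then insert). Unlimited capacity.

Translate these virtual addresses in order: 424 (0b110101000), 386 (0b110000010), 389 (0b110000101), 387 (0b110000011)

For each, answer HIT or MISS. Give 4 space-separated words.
Answer: MISS MISS HIT HIT

Derivation:
vaddr=424: (6,5) not in TLB -> MISS, insert
vaddr=386: (6,0) not in TLB -> MISS, insert
vaddr=389: (6,0) in TLB -> HIT
vaddr=387: (6,0) in TLB -> HIT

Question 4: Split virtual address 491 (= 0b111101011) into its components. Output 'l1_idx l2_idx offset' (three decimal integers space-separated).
Answer: 7 5 3

Derivation:
vaddr = 491 = 0b111101011
  top 3 bits -> l1_idx = 7
  next 3 bits -> l2_idx = 5
  bottom 3 bits -> offset = 3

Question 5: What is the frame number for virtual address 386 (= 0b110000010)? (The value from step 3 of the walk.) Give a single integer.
vaddr = 386: l1_idx=6, l2_idx=0
L1[6] = 1; L2[1][0] = 72

Answer: 72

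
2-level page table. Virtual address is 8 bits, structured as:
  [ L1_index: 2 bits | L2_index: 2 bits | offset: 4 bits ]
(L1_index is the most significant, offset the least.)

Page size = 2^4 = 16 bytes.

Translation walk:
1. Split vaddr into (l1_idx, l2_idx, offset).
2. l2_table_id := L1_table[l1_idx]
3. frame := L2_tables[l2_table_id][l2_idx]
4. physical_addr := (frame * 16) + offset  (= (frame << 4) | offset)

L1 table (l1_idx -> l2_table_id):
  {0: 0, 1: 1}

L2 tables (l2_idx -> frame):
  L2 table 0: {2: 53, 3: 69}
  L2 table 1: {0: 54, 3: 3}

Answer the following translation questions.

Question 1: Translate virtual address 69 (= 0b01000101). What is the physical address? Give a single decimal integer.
vaddr = 69 = 0b01000101
Split: l1_idx=1, l2_idx=0, offset=5
L1[1] = 1
L2[1][0] = 54
paddr = 54 * 16 + 5 = 869

Answer: 869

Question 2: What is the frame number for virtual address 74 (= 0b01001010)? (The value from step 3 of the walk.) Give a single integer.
vaddr = 74: l1_idx=1, l2_idx=0
L1[1] = 1; L2[1][0] = 54

Answer: 54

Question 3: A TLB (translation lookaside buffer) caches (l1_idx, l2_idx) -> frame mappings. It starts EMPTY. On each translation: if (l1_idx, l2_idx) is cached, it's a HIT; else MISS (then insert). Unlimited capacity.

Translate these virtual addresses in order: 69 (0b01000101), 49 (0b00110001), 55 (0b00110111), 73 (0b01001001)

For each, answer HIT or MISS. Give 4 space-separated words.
vaddr=69: (1,0) not in TLB -> MISS, insert
vaddr=49: (0,3) not in TLB -> MISS, insert
vaddr=55: (0,3) in TLB -> HIT
vaddr=73: (1,0) in TLB -> HIT

Answer: MISS MISS HIT HIT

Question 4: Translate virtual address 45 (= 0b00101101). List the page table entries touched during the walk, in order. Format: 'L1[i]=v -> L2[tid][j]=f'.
Answer: L1[0]=0 -> L2[0][2]=53

Derivation:
vaddr = 45 = 0b00101101
Split: l1_idx=0, l2_idx=2, offset=13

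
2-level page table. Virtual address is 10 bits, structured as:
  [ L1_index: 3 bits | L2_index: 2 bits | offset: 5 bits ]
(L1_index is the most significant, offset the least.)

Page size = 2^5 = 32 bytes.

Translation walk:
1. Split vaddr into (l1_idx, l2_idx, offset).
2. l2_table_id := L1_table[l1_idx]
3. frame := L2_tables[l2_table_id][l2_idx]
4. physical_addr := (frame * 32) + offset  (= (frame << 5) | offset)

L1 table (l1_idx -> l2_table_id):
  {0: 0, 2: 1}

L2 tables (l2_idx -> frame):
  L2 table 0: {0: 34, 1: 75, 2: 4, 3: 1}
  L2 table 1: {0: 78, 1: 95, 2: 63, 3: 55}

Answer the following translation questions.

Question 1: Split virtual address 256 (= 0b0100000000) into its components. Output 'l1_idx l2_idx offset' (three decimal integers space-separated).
vaddr = 256 = 0b0100000000
  top 3 bits -> l1_idx = 2
  next 2 bits -> l2_idx = 0
  bottom 5 bits -> offset = 0

Answer: 2 0 0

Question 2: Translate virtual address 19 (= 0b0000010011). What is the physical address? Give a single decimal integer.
vaddr = 19 = 0b0000010011
Split: l1_idx=0, l2_idx=0, offset=19
L1[0] = 0
L2[0][0] = 34
paddr = 34 * 32 + 19 = 1107

Answer: 1107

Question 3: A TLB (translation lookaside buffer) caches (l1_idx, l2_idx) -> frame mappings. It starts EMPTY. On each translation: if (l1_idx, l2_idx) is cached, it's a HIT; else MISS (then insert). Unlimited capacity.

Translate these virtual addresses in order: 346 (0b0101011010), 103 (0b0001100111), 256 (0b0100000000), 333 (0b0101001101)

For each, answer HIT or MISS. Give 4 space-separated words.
vaddr=346: (2,2) not in TLB -> MISS, insert
vaddr=103: (0,3) not in TLB -> MISS, insert
vaddr=256: (2,0) not in TLB -> MISS, insert
vaddr=333: (2,2) in TLB -> HIT

Answer: MISS MISS MISS HIT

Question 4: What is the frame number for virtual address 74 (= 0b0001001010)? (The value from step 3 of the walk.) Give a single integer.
vaddr = 74: l1_idx=0, l2_idx=2
L1[0] = 0; L2[0][2] = 4

Answer: 4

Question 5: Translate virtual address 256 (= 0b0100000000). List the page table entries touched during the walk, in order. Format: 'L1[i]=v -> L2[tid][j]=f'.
Answer: L1[2]=1 -> L2[1][0]=78

Derivation:
vaddr = 256 = 0b0100000000
Split: l1_idx=2, l2_idx=0, offset=0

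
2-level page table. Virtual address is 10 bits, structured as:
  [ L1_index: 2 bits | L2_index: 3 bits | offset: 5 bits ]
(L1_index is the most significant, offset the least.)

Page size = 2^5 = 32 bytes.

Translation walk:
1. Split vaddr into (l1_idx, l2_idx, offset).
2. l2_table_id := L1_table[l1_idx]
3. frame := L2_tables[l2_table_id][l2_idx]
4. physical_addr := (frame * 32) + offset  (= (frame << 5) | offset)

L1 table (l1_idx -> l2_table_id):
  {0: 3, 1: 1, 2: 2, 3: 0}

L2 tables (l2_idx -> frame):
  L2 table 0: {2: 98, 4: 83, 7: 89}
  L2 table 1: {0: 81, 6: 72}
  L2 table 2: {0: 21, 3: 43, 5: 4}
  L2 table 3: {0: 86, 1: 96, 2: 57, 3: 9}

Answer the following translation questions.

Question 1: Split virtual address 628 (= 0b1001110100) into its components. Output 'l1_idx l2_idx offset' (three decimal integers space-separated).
vaddr = 628 = 0b1001110100
  top 2 bits -> l1_idx = 2
  next 3 bits -> l2_idx = 3
  bottom 5 bits -> offset = 20

Answer: 2 3 20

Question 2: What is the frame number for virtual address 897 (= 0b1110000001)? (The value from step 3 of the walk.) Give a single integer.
Answer: 83

Derivation:
vaddr = 897: l1_idx=3, l2_idx=4
L1[3] = 0; L2[0][4] = 83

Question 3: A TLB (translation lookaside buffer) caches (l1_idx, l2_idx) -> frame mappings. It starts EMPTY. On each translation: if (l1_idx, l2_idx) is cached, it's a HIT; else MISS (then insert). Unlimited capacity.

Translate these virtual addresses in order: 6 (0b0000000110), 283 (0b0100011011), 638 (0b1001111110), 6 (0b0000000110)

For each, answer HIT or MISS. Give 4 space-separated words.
vaddr=6: (0,0) not in TLB -> MISS, insert
vaddr=283: (1,0) not in TLB -> MISS, insert
vaddr=638: (2,3) not in TLB -> MISS, insert
vaddr=6: (0,0) in TLB -> HIT

Answer: MISS MISS MISS HIT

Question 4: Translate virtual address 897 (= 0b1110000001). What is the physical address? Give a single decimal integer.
Answer: 2657

Derivation:
vaddr = 897 = 0b1110000001
Split: l1_idx=3, l2_idx=4, offset=1
L1[3] = 0
L2[0][4] = 83
paddr = 83 * 32 + 1 = 2657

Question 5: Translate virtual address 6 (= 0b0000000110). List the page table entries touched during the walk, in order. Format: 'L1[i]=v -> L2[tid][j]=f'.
vaddr = 6 = 0b0000000110
Split: l1_idx=0, l2_idx=0, offset=6

Answer: L1[0]=3 -> L2[3][0]=86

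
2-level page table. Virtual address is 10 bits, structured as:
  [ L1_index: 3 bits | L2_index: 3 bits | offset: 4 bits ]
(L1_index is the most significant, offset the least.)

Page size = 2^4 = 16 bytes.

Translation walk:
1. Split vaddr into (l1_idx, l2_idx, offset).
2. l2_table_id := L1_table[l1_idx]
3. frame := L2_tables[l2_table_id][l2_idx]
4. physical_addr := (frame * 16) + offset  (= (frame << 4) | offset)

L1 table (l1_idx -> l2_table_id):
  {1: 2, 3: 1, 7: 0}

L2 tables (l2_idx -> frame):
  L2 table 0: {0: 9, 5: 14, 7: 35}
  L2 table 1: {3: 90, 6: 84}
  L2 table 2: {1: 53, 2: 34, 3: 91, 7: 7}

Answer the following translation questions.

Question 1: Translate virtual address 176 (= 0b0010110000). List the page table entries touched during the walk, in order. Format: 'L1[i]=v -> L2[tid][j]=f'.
Answer: L1[1]=2 -> L2[2][3]=91

Derivation:
vaddr = 176 = 0b0010110000
Split: l1_idx=1, l2_idx=3, offset=0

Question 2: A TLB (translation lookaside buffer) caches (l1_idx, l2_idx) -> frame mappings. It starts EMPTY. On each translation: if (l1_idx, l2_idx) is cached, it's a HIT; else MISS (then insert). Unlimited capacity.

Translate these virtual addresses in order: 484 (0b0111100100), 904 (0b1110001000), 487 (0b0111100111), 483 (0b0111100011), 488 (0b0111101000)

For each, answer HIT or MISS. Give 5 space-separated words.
Answer: MISS MISS HIT HIT HIT

Derivation:
vaddr=484: (3,6) not in TLB -> MISS, insert
vaddr=904: (7,0) not in TLB -> MISS, insert
vaddr=487: (3,6) in TLB -> HIT
vaddr=483: (3,6) in TLB -> HIT
vaddr=488: (3,6) in TLB -> HIT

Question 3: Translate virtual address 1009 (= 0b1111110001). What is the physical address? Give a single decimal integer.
Answer: 561

Derivation:
vaddr = 1009 = 0b1111110001
Split: l1_idx=7, l2_idx=7, offset=1
L1[7] = 0
L2[0][7] = 35
paddr = 35 * 16 + 1 = 561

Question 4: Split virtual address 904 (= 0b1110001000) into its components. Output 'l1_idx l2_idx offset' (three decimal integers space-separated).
Answer: 7 0 8

Derivation:
vaddr = 904 = 0b1110001000
  top 3 bits -> l1_idx = 7
  next 3 bits -> l2_idx = 0
  bottom 4 bits -> offset = 8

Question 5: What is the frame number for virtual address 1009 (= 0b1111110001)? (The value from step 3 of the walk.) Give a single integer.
Answer: 35

Derivation:
vaddr = 1009: l1_idx=7, l2_idx=7
L1[7] = 0; L2[0][7] = 35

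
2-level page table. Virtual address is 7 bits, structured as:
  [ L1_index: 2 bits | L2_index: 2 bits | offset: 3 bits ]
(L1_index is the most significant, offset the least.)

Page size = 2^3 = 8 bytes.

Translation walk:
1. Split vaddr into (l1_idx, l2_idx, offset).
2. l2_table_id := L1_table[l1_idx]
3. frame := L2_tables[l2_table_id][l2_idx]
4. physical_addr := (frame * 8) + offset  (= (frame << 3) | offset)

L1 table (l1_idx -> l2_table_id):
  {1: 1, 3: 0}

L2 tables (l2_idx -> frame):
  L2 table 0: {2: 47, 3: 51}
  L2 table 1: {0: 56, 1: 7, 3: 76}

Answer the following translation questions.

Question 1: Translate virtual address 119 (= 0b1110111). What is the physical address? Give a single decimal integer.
Answer: 383

Derivation:
vaddr = 119 = 0b1110111
Split: l1_idx=3, l2_idx=2, offset=7
L1[3] = 0
L2[0][2] = 47
paddr = 47 * 8 + 7 = 383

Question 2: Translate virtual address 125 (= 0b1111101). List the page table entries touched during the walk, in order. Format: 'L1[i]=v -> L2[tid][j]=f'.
vaddr = 125 = 0b1111101
Split: l1_idx=3, l2_idx=3, offset=5

Answer: L1[3]=0 -> L2[0][3]=51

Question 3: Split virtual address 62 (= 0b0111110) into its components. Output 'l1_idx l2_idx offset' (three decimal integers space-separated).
vaddr = 62 = 0b0111110
  top 2 bits -> l1_idx = 1
  next 2 bits -> l2_idx = 3
  bottom 3 bits -> offset = 6

Answer: 1 3 6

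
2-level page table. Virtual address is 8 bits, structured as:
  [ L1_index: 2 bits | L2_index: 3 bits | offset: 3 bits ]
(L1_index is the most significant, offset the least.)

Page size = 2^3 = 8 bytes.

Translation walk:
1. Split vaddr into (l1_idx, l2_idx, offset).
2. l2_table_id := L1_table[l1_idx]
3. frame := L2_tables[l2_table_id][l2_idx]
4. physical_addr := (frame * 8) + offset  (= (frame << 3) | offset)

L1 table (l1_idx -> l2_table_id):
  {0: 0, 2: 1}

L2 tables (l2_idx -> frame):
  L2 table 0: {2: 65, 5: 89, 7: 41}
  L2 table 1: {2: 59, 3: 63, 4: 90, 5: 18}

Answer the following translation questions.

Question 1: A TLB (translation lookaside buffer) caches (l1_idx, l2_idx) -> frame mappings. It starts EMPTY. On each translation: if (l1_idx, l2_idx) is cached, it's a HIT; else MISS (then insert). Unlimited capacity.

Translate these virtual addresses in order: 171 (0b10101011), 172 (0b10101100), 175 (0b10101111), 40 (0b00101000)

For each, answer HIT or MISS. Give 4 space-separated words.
Answer: MISS HIT HIT MISS

Derivation:
vaddr=171: (2,5) not in TLB -> MISS, insert
vaddr=172: (2,5) in TLB -> HIT
vaddr=175: (2,5) in TLB -> HIT
vaddr=40: (0,5) not in TLB -> MISS, insert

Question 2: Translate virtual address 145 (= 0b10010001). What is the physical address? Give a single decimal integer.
Answer: 473

Derivation:
vaddr = 145 = 0b10010001
Split: l1_idx=2, l2_idx=2, offset=1
L1[2] = 1
L2[1][2] = 59
paddr = 59 * 8 + 1 = 473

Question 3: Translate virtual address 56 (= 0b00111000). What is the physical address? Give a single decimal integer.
Answer: 328

Derivation:
vaddr = 56 = 0b00111000
Split: l1_idx=0, l2_idx=7, offset=0
L1[0] = 0
L2[0][7] = 41
paddr = 41 * 8 + 0 = 328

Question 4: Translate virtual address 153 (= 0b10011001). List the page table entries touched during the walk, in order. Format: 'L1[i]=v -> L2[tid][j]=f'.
vaddr = 153 = 0b10011001
Split: l1_idx=2, l2_idx=3, offset=1

Answer: L1[2]=1 -> L2[1][3]=63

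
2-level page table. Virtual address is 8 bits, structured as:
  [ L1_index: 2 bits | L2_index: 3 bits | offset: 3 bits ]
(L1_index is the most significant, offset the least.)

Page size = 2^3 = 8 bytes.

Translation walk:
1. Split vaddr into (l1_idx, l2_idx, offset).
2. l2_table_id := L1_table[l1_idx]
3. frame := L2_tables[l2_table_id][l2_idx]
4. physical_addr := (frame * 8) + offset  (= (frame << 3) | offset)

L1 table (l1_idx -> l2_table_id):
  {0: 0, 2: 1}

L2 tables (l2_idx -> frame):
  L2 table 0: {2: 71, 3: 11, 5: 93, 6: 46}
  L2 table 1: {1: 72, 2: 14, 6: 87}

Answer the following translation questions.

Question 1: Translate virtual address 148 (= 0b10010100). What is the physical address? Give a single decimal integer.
vaddr = 148 = 0b10010100
Split: l1_idx=2, l2_idx=2, offset=4
L1[2] = 1
L2[1][2] = 14
paddr = 14 * 8 + 4 = 116

Answer: 116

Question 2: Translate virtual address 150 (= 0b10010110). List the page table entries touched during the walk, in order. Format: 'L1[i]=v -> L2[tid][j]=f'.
Answer: L1[2]=1 -> L2[1][2]=14

Derivation:
vaddr = 150 = 0b10010110
Split: l1_idx=2, l2_idx=2, offset=6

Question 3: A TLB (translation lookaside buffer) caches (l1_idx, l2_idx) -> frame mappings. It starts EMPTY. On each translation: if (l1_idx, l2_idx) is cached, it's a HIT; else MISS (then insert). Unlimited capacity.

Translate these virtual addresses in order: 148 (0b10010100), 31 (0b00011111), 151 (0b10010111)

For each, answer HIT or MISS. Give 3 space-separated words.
vaddr=148: (2,2) not in TLB -> MISS, insert
vaddr=31: (0,3) not in TLB -> MISS, insert
vaddr=151: (2,2) in TLB -> HIT

Answer: MISS MISS HIT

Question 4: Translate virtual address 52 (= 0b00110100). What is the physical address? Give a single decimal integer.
vaddr = 52 = 0b00110100
Split: l1_idx=0, l2_idx=6, offset=4
L1[0] = 0
L2[0][6] = 46
paddr = 46 * 8 + 4 = 372

Answer: 372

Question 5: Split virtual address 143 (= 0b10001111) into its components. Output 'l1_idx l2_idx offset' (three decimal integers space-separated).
Answer: 2 1 7

Derivation:
vaddr = 143 = 0b10001111
  top 2 bits -> l1_idx = 2
  next 3 bits -> l2_idx = 1
  bottom 3 bits -> offset = 7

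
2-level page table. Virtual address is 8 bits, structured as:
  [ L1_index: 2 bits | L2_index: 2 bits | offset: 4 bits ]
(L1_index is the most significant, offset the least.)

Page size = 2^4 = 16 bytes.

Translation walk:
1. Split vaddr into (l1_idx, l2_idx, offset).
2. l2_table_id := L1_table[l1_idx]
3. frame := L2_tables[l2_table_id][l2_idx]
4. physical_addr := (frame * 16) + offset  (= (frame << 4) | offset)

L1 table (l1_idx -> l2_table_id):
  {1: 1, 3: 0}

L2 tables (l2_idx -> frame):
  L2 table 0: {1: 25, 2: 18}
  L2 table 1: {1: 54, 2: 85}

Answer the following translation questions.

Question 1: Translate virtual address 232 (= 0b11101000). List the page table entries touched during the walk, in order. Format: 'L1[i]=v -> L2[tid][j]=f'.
vaddr = 232 = 0b11101000
Split: l1_idx=3, l2_idx=2, offset=8

Answer: L1[3]=0 -> L2[0][2]=18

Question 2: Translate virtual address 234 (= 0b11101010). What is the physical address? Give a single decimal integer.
Answer: 298

Derivation:
vaddr = 234 = 0b11101010
Split: l1_idx=3, l2_idx=2, offset=10
L1[3] = 0
L2[0][2] = 18
paddr = 18 * 16 + 10 = 298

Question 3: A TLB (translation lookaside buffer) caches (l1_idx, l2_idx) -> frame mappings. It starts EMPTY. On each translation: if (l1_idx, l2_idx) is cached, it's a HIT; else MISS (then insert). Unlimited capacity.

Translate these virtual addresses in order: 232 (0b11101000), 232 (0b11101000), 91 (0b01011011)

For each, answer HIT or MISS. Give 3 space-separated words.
Answer: MISS HIT MISS

Derivation:
vaddr=232: (3,2) not in TLB -> MISS, insert
vaddr=232: (3,2) in TLB -> HIT
vaddr=91: (1,1) not in TLB -> MISS, insert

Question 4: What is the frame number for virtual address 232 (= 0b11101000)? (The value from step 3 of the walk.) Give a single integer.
vaddr = 232: l1_idx=3, l2_idx=2
L1[3] = 0; L2[0][2] = 18

Answer: 18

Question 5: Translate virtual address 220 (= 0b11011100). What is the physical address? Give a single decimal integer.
vaddr = 220 = 0b11011100
Split: l1_idx=3, l2_idx=1, offset=12
L1[3] = 0
L2[0][1] = 25
paddr = 25 * 16 + 12 = 412

Answer: 412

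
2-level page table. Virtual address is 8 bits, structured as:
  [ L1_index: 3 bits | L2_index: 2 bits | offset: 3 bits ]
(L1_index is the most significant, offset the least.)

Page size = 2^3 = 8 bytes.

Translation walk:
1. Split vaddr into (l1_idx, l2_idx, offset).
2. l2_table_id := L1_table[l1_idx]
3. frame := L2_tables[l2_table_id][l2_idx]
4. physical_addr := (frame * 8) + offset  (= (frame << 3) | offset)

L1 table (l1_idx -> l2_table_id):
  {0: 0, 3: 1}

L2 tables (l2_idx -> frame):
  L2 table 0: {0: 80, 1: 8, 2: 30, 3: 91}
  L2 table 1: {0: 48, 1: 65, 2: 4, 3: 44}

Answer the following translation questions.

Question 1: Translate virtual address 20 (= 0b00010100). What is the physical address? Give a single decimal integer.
vaddr = 20 = 0b00010100
Split: l1_idx=0, l2_idx=2, offset=4
L1[0] = 0
L2[0][2] = 30
paddr = 30 * 8 + 4 = 244

Answer: 244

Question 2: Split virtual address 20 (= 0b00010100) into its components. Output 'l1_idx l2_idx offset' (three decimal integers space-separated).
Answer: 0 2 4

Derivation:
vaddr = 20 = 0b00010100
  top 3 bits -> l1_idx = 0
  next 2 bits -> l2_idx = 2
  bottom 3 bits -> offset = 4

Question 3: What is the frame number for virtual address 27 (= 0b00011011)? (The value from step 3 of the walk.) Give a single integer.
Answer: 91

Derivation:
vaddr = 27: l1_idx=0, l2_idx=3
L1[0] = 0; L2[0][3] = 91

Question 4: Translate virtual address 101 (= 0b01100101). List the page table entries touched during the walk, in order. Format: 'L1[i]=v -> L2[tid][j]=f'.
vaddr = 101 = 0b01100101
Split: l1_idx=3, l2_idx=0, offset=5

Answer: L1[3]=1 -> L2[1][0]=48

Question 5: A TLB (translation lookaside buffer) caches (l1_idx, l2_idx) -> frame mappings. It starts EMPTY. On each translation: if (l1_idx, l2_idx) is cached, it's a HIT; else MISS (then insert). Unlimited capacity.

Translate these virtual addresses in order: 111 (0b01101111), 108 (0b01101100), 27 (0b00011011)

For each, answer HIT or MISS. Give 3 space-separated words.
Answer: MISS HIT MISS

Derivation:
vaddr=111: (3,1) not in TLB -> MISS, insert
vaddr=108: (3,1) in TLB -> HIT
vaddr=27: (0,3) not in TLB -> MISS, insert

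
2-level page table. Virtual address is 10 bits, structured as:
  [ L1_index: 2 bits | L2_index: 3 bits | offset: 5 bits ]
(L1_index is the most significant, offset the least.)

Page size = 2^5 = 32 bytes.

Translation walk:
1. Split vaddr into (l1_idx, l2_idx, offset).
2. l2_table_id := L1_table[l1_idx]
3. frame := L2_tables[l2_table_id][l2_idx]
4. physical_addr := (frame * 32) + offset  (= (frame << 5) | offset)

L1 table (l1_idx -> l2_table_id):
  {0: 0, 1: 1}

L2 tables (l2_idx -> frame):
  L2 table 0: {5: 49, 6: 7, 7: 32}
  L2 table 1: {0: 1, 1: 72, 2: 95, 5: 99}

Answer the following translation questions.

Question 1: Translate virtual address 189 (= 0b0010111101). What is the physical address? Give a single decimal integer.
vaddr = 189 = 0b0010111101
Split: l1_idx=0, l2_idx=5, offset=29
L1[0] = 0
L2[0][5] = 49
paddr = 49 * 32 + 29 = 1597

Answer: 1597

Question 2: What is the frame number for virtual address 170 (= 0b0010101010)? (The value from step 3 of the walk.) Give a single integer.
vaddr = 170: l1_idx=0, l2_idx=5
L1[0] = 0; L2[0][5] = 49

Answer: 49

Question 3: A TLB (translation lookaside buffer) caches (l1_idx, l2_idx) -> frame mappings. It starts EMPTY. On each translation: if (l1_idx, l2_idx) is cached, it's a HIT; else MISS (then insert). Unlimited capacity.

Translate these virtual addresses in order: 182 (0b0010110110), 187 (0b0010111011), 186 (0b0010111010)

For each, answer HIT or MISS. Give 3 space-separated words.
Answer: MISS HIT HIT

Derivation:
vaddr=182: (0,5) not in TLB -> MISS, insert
vaddr=187: (0,5) in TLB -> HIT
vaddr=186: (0,5) in TLB -> HIT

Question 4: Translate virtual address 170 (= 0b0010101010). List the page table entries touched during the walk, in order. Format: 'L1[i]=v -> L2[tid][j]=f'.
vaddr = 170 = 0b0010101010
Split: l1_idx=0, l2_idx=5, offset=10

Answer: L1[0]=0 -> L2[0][5]=49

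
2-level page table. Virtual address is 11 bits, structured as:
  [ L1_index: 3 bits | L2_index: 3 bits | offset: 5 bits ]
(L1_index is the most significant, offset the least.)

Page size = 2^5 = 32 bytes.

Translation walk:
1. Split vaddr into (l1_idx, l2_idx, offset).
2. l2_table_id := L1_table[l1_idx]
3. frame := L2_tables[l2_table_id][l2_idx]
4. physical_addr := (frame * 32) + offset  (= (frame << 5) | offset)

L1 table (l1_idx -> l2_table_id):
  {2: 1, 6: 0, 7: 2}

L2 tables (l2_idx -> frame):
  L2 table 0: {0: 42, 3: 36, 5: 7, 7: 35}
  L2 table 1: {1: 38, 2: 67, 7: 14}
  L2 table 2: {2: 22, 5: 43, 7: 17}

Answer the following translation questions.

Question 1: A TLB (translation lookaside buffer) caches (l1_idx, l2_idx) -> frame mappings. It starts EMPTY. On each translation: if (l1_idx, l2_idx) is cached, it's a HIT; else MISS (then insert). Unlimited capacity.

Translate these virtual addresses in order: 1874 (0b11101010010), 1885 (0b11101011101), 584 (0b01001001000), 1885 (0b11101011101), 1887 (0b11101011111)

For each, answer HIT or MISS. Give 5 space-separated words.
Answer: MISS HIT MISS HIT HIT

Derivation:
vaddr=1874: (7,2) not in TLB -> MISS, insert
vaddr=1885: (7,2) in TLB -> HIT
vaddr=584: (2,2) not in TLB -> MISS, insert
vaddr=1885: (7,2) in TLB -> HIT
vaddr=1887: (7,2) in TLB -> HIT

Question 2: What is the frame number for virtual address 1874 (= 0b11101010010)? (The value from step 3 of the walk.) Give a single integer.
Answer: 22

Derivation:
vaddr = 1874: l1_idx=7, l2_idx=2
L1[7] = 2; L2[2][2] = 22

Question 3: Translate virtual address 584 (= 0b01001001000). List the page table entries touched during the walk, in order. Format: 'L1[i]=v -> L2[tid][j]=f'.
vaddr = 584 = 0b01001001000
Split: l1_idx=2, l2_idx=2, offset=8

Answer: L1[2]=1 -> L2[1][2]=67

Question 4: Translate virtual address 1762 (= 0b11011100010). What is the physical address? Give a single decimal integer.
Answer: 1122

Derivation:
vaddr = 1762 = 0b11011100010
Split: l1_idx=6, l2_idx=7, offset=2
L1[6] = 0
L2[0][7] = 35
paddr = 35 * 32 + 2 = 1122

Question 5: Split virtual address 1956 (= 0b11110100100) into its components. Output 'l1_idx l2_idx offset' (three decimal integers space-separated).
Answer: 7 5 4

Derivation:
vaddr = 1956 = 0b11110100100
  top 3 bits -> l1_idx = 7
  next 3 bits -> l2_idx = 5
  bottom 5 bits -> offset = 4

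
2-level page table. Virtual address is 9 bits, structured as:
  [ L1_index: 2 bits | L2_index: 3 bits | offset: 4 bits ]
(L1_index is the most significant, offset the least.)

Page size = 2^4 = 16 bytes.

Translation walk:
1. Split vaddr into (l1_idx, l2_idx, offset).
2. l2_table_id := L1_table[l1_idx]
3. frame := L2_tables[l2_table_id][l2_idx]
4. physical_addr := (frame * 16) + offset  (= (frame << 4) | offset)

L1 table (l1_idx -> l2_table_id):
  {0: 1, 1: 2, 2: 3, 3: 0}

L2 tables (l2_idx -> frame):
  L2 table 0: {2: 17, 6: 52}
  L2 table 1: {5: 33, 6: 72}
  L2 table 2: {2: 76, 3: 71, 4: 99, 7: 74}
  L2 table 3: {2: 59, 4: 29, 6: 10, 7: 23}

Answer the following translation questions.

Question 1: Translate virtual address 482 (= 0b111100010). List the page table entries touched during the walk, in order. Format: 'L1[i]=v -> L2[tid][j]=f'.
vaddr = 482 = 0b111100010
Split: l1_idx=3, l2_idx=6, offset=2

Answer: L1[3]=0 -> L2[0][6]=52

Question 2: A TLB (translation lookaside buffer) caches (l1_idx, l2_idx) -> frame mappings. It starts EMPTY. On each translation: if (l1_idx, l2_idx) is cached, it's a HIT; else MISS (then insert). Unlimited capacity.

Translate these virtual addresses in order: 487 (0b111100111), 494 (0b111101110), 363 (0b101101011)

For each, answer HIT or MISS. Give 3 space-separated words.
vaddr=487: (3,6) not in TLB -> MISS, insert
vaddr=494: (3,6) in TLB -> HIT
vaddr=363: (2,6) not in TLB -> MISS, insert

Answer: MISS HIT MISS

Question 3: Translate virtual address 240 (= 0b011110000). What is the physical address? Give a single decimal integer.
Answer: 1184

Derivation:
vaddr = 240 = 0b011110000
Split: l1_idx=1, l2_idx=7, offset=0
L1[1] = 2
L2[2][7] = 74
paddr = 74 * 16 + 0 = 1184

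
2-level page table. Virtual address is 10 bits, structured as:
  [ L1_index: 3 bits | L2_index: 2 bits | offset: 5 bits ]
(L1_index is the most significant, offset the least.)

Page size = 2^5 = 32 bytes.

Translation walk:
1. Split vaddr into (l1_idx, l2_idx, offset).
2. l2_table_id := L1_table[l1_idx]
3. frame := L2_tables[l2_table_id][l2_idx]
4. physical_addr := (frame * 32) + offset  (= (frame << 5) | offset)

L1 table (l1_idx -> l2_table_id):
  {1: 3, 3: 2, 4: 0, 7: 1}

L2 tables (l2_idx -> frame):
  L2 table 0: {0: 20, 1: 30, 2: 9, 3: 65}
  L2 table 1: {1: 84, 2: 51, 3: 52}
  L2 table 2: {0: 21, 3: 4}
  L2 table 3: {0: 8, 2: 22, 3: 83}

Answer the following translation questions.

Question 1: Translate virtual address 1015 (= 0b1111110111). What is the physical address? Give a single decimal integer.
vaddr = 1015 = 0b1111110111
Split: l1_idx=7, l2_idx=3, offset=23
L1[7] = 1
L2[1][3] = 52
paddr = 52 * 32 + 23 = 1687

Answer: 1687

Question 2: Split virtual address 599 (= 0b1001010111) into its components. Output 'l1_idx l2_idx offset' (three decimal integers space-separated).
vaddr = 599 = 0b1001010111
  top 3 bits -> l1_idx = 4
  next 2 bits -> l2_idx = 2
  bottom 5 bits -> offset = 23

Answer: 4 2 23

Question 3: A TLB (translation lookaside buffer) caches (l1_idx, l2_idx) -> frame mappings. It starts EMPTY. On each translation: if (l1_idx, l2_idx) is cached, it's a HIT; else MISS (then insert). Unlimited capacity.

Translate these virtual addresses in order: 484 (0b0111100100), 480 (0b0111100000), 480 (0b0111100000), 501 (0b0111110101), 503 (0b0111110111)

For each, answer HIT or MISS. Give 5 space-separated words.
vaddr=484: (3,3) not in TLB -> MISS, insert
vaddr=480: (3,3) in TLB -> HIT
vaddr=480: (3,3) in TLB -> HIT
vaddr=501: (3,3) in TLB -> HIT
vaddr=503: (3,3) in TLB -> HIT

Answer: MISS HIT HIT HIT HIT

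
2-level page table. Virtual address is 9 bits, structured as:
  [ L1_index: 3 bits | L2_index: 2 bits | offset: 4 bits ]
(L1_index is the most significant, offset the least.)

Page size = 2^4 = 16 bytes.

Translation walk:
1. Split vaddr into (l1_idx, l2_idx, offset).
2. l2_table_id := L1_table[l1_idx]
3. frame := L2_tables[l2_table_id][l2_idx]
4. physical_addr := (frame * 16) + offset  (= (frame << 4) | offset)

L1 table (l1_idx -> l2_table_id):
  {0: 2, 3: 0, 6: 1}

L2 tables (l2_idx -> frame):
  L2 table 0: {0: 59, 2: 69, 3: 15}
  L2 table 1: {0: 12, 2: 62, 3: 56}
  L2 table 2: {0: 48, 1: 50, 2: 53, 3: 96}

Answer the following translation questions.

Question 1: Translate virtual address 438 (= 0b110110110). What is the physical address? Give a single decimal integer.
vaddr = 438 = 0b110110110
Split: l1_idx=6, l2_idx=3, offset=6
L1[6] = 1
L2[1][3] = 56
paddr = 56 * 16 + 6 = 902

Answer: 902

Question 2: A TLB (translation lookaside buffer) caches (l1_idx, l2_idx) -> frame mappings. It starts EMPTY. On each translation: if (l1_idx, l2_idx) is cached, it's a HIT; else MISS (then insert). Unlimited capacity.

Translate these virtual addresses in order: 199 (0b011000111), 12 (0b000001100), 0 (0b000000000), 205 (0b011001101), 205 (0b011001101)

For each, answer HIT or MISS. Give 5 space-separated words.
vaddr=199: (3,0) not in TLB -> MISS, insert
vaddr=12: (0,0) not in TLB -> MISS, insert
vaddr=0: (0,0) in TLB -> HIT
vaddr=205: (3,0) in TLB -> HIT
vaddr=205: (3,0) in TLB -> HIT

Answer: MISS MISS HIT HIT HIT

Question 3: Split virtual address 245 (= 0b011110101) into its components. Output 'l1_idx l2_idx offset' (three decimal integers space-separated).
Answer: 3 3 5

Derivation:
vaddr = 245 = 0b011110101
  top 3 bits -> l1_idx = 3
  next 2 bits -> l2_idx = 3
  bottom 4 bits -> offset = 5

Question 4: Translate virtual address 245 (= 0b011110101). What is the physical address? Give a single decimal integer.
vaddr = 245 = 0b011110101
Split: l1_idx=3, l2_idx=3, offset=5
L1[3] = 0
L2[0][3] = 15
paddr = 15 * 16 + 5 = 245

Answer: 245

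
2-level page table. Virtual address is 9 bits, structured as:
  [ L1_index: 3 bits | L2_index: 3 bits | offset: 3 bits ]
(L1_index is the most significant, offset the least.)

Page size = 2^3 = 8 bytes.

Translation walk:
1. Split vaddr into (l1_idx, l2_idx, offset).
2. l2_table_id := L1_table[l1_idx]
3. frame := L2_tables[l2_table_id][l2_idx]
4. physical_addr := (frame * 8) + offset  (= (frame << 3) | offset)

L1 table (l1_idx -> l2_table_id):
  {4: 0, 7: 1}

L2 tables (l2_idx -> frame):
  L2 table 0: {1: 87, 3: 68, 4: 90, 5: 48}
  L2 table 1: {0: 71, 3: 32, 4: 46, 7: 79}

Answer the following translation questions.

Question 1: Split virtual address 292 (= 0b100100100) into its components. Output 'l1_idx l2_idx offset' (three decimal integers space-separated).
vaddr = 292 = 0b100100100
  top 3 bits -> l1_idx = 4
  next 3 bits -> l2_idx = 4
  bottom 3 bits -> offset = 4

Answer: 4 4 4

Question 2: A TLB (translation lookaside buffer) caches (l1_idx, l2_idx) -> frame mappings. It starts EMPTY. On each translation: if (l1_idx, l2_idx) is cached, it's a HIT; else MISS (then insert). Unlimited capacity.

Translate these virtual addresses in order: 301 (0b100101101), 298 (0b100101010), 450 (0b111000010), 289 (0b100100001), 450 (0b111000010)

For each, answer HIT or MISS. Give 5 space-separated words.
Answer: MISS HIT MISS MISS HIT

Derivation:
vaddr=301: (4,5) not in TLB -> MISS, insert
vaddr=298: (4,5) in TLB -> HIT
vaddr=450: (7,0) not in TLB -> MISS, insert
vaddr=289: (4,4) not in TLB -> MISS, insert
vaddr=450: (7,0) in TLB -> HIT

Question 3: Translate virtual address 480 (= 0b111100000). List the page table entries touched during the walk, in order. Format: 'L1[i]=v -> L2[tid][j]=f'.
vaddr = 480 = 0b111100000
Split: l1_idx=7, l2_idx=4, offset=0

Answer: L1[7]=1 -> L2[1][4]=46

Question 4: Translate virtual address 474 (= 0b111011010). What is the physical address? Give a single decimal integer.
Answer: 258

Derivation:
vaddr = 474 = 0b111011010
Split: l1_idx=7, l2_idx=3, offset=2
L1[7] = 1
L2[1][3] = 32
paddr = 32 * 8 + 2 = 258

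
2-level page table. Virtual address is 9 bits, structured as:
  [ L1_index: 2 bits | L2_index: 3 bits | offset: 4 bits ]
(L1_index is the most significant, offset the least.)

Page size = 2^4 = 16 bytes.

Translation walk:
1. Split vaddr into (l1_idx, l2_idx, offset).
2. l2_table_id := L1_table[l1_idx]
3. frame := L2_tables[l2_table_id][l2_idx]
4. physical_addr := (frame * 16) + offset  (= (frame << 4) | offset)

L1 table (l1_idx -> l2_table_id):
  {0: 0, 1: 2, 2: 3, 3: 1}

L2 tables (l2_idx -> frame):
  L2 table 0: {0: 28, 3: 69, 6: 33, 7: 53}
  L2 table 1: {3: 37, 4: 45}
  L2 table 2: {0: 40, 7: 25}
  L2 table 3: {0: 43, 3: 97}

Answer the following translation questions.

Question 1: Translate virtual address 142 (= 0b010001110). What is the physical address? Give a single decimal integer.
vaddr = 142 = 0b010001110
Split: l1_idx=1, l2_idx=0, offset=14
L1[1] = 2
L2[2][0] = 40
paddr = 40 * 16 + 14 = 654

Answer: 654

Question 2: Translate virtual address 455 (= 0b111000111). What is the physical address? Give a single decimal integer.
Answer: 727

Derivation:
vaddr = 455 = 0b111000111
Split: l1_idx=3, l2_idx=4, offset=7
L1[3] = 1
L2[1][4] = 45
paddr = 45 * 16 + 7 = 727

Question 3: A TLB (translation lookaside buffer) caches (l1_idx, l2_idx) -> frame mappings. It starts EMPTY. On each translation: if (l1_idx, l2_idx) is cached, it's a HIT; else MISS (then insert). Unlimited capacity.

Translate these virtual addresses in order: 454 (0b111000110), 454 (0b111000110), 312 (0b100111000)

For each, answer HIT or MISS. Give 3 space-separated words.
vaddr=454: (3,4) not in TLB -> MISS, insert
vaddr=454: (3,4) in TLB -> HIT
vaddr=312: (2,3) not in TLB -> MISS, insert

Answer: MISS HIT MISS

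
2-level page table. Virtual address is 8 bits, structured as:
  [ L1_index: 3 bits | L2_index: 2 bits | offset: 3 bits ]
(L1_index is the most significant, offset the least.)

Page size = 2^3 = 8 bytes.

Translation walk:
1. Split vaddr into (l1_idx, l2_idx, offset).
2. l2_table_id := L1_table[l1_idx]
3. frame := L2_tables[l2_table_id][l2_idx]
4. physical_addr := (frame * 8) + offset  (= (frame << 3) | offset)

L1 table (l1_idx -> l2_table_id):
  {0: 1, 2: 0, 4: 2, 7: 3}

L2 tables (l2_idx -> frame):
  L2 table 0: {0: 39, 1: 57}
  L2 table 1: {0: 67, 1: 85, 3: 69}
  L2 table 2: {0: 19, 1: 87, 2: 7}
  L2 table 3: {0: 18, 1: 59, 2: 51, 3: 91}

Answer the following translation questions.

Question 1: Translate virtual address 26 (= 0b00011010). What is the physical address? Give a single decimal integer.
vaddr = 26 = 0b00011010
Split: l1_idx=0, l2_idx=3, offset=2
L1[0] = 1
L2[1][3] = 69
paddr = 69 * 8 + 2 = 554

Answer: 554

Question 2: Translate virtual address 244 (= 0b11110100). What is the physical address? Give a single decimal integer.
Answer: 412

Derivation:
vaddr = 244 = 0b11110100
Split: l1_idx=7, l2_idx=2, offset=4
L1[7] = 3
L2[3][2] = 51
paddr = 51 * 8 + 4 = 412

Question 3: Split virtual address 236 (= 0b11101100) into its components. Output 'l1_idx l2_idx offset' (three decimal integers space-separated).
vaddr = 236 = 0b11101100
  top 3 bits -> l1_idx = 7
  next 2 bits -> l2_idx = 1
  bottom 3 bits -> offset = 4

Answer: 7 1 4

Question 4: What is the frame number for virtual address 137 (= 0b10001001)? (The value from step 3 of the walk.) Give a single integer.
Answer: 87

Derivation:
vaddr = 137: l1_idx=4, l2_idx=1
L1[4] = 2; L2[2][1] = 87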